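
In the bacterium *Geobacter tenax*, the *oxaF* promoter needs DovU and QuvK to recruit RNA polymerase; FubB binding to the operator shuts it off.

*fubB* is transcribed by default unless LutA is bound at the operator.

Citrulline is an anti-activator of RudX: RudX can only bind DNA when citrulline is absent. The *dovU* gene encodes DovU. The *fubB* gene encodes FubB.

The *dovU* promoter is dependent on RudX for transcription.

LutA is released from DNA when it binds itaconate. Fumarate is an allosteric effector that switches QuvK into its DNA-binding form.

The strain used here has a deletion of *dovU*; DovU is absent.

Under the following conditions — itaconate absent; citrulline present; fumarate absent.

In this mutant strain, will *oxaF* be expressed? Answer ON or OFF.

DovU is non-functional in this strain, so it has no effect.
Itaconate is absent, so LutA is active.
With repressor LutA bound, *fubB* is not transcribed.
So FubB is not produced.
Fumarate is absent, so QuvK is inactive.
Required activator DovU is absent, so *oxaF* is not transcribed.

OFF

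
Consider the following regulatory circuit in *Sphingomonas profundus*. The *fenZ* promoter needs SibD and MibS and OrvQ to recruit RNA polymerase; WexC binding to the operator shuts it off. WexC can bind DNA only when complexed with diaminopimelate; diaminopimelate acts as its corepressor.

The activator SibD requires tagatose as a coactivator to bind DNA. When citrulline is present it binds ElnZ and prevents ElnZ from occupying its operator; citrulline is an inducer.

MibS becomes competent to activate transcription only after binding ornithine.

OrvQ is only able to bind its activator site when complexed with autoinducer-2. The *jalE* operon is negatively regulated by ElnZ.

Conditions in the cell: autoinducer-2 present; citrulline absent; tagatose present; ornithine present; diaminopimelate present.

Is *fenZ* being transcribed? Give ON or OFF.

Tagatose is present, so SibD is active.
Ornithine is present, so MibS is active.
Diaminopimelate is present, so WexC is active.
Autoinducer-2 is present, so OrvQ is active.
With repressor WexC bound, *fenZ* is not transcribed.

OFF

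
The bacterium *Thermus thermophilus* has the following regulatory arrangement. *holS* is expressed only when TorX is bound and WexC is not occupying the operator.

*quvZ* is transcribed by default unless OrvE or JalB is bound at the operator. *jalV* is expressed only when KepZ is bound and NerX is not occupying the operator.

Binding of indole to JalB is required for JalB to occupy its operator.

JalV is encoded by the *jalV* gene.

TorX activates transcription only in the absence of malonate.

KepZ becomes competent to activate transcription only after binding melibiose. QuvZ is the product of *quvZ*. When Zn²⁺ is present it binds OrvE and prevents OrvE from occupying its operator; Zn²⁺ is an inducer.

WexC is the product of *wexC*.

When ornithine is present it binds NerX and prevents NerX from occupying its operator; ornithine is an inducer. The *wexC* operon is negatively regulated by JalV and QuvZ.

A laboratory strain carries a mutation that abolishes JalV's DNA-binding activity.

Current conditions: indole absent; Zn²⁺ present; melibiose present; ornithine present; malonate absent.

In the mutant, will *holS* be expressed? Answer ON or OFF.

Malonate is absent, so TorX is active.
JalV is non-functional in this strain, so it has no effect.
Zn²⁺ is present, so OrvE is inactive.
Indole is absent, so JalB is inactive.
With no repressor bound, *quvZ* is transcribed.
So QuvZ is produced and active.
With repressor QuvZ bound, *wexC* is not transcribed.
So WexC is not produced.
No repressor is bound and TorX is active, so *holS* is transcribed.

ON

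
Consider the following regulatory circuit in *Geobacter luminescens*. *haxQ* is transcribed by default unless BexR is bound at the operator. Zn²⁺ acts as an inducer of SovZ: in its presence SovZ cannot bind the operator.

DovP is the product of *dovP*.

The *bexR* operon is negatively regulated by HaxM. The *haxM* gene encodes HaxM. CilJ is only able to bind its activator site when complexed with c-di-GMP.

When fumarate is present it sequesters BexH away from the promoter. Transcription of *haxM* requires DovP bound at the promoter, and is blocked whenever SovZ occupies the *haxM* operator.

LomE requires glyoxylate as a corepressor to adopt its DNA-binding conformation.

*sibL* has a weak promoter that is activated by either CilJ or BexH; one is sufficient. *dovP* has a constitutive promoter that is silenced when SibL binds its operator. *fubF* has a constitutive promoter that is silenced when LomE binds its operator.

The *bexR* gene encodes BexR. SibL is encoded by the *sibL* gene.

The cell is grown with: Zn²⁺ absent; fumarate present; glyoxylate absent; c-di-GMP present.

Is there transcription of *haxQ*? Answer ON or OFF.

OFF

c-di-GMP is present, so CilJ is active.
Fumarate is present, so BexH is inactive.
Activator CilJ is present, so *sibL* is transcribed.
So SibL is produced and active.
With repressor SibL bound, *dovP* is not transcribed.
So DovP is not produced.
Zn²⁺ is absent, so SovZ is active.
With repressor SovZ bound, *haxM* is not transcribed.
So HaxM is not produced.
With no repressor bound, *bexR* is transcribed.
So BexR is produced and active.
With repressor BexR bound, *haxQ* is not transcribed.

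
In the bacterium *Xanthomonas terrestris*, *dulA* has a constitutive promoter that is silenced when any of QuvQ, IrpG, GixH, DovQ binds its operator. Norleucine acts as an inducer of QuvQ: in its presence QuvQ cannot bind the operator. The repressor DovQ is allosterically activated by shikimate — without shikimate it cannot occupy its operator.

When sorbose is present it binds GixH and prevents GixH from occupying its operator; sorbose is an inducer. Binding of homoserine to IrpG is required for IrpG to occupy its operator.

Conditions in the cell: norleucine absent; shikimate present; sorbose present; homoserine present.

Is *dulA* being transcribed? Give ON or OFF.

OFF

Norleucine is absent, so QuvQ is active.
Homoserine is present, so IrpG is active.
Sorbose is present, so GixH is inactive.
Shikimate is present, so DovQ is active.
With repressor QuvQ bound, *dulA* is not transcribed.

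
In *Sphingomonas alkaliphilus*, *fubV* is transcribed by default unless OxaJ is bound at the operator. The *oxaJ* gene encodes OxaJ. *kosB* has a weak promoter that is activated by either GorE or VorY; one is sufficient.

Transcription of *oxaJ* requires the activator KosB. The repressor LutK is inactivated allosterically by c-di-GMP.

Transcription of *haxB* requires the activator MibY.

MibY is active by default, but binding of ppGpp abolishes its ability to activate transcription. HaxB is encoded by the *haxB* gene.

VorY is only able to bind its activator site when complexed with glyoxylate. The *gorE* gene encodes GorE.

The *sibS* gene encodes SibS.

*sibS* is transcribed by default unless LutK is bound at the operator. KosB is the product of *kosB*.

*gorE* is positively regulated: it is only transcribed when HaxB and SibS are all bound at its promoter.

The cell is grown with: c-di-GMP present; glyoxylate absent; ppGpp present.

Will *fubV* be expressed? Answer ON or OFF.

ppGpp is present, so MibY is inactive.
Required activator MibY is absent, so *haxB* is not transcribed.
So HaxB is not produced.
c-di-GMP is present, so LutK is inactive.
With no repressor bound, *sibS* is transcribed.
So SibS is produced and active.
Required activator HaxB is absent, so *gorE* is not transcribed.
So GorE is not produced.
Glyoxylate is absent, so VorY is inactive.
No activator is available at the *kosB* promoter, so *kosB* is not transcribed.
So KosB is not produced.
Required activator KosB is absent, so *oxaJ* is not transcribed.
So OxaJ is not produced.
With no repressor bound, *fubV* is transcribed.

ON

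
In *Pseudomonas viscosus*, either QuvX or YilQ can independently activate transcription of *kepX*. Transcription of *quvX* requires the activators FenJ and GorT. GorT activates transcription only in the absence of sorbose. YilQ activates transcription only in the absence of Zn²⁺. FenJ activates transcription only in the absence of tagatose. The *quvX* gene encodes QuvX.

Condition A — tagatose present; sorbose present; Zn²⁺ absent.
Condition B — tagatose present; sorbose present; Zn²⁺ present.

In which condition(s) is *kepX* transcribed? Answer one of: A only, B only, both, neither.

A only

Condition A:
Tagatose is present, so FenJ is inactive.
Sorbose is present, so GorT is inactive.
Required activator FenJ is absent, so *quvX* is not transcribed.
So QuvX is not produced.
Zn²⁺ is absent, so YilQ is active.
Activator YilQ is present, so *kepX* is transcribed.
→ *kepX* is ON in A.
Condition B:
Tagatose is present, so FenJ is inactive.
Sorbose is present, so GorT is inactive.
Required activator FenJ is absent, so *quvX* is not transcribed.
So QuvX is not produced.
Zn²⁺ is present, so YilQ is inactive.
No activator is available at the *kepX* promoter, so *kepX* is not transcribed.
→ *kepX* is OFF in B.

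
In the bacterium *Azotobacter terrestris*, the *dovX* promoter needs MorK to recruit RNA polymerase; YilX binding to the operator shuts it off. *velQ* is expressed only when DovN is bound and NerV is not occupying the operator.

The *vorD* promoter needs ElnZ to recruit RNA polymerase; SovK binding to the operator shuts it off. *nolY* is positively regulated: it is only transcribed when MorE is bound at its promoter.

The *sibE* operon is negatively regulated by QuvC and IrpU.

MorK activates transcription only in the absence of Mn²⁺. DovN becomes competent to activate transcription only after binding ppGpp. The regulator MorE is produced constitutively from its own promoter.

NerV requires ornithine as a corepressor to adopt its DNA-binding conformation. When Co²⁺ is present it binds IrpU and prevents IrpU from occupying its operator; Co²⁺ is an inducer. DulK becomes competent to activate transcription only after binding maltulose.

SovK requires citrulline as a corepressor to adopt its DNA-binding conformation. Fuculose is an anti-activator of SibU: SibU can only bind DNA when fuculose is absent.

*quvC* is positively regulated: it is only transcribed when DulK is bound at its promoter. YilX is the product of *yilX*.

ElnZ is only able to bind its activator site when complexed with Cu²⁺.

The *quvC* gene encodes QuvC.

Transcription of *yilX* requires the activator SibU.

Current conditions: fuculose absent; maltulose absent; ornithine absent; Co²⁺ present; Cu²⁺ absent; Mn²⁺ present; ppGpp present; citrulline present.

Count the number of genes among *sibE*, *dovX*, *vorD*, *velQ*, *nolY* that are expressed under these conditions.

Maltulose is absent, so DulK is inactive.
Required activator DulK is absent, so *quvC* is not transcribed.
So QuvC is not produced.
Co²⁺ is present, so IrpU is inactive.
With no repressor bound, *sibE* is transcribed.
→ *sibE* is ON.
Mn²⁺ is present, so MorK is inactive.
Fuculose is absent, so SibU is active.
No repressor is bound and SibU is active, so *yilX* is transcribed.
So YilX is produced and active.
With repressor YilX bound, *dovX* is not transcribed.
→ *dovX* is OFF.
Cu²⁺ is absent, so ElnZ is inactive.
Citrulline is present, so SovK is active.
With repressor SovK bound, *vorD* is not transcribed.
→ *vorD* is OFF.
ppGpp is present, so DovN is active.
Ornithine is absent, so NerV is inactive.
No repressor is bound and DovN is active, so *velQ* is transcribed.
→ *velQ* is ON.
MorE is produced constitutively and is active.
No repressor is bound and MorE is active, so *nolY* is transcribed.
→ *nolY* is ON.
3 of the 5 genes are transcribed.

3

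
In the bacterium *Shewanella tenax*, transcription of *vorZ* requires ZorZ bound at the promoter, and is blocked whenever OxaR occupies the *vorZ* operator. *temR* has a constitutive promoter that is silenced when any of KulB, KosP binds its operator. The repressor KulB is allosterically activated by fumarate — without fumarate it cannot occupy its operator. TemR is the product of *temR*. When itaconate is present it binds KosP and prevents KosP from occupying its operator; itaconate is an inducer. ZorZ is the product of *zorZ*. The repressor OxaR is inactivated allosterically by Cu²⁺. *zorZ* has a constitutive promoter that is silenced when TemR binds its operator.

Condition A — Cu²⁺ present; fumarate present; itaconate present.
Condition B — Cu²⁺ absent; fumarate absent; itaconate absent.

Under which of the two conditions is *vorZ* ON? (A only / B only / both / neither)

Condition A:
Cu²⁺ is present, so OxaR is inactive.
Fumarate is present, so KulB is active.
Itaconate is present, so KosP is inactive.
With repressor KulB bound, *temR* is not transcribed.
So TemR is not produced.
With no repressor bound, *zorZ* is transcribed.
So ZorZ is produced and active.
No repressor is bound and ZorZ is active, so *vorZ* is transcribed.
→ *vorZ* is ON in A.
Condition B:
Cu²⁺ is absent, so OxaR is active.
Fumarate is absent, so KulB is inactive.
Itaconate is absent, so KosP is active.
With repressor KosP bound, *temR* is not transcribed.
So TemR is not produced.
With no repressor bound, *zorZ* is transcribed.
So ZorZ is produced and active.
With repressor OxaR bound, *vorZ* is not transcribed.
→ *vorZ* is OFF in B.

A only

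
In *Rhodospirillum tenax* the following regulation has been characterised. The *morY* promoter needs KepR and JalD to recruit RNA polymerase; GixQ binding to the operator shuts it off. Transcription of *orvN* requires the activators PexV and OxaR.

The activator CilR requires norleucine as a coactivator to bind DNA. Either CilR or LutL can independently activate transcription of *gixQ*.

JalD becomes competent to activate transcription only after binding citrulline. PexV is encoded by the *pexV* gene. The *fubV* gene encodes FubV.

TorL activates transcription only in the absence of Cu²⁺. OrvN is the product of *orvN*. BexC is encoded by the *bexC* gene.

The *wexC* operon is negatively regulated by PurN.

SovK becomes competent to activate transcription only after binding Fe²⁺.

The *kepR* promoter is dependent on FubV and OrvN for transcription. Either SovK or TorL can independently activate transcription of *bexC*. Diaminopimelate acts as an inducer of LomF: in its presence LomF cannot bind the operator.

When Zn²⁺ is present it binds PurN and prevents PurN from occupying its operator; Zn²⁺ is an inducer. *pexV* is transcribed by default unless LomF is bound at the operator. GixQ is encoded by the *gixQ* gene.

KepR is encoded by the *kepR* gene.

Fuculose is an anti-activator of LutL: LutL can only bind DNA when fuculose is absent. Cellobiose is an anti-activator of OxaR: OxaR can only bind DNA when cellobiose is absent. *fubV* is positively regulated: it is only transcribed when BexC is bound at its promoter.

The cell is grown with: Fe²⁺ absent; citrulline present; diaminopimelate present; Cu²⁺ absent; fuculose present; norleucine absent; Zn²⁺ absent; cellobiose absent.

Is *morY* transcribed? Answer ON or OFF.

Norleucine is absent, so CilR is inactive.
Fuculose is present, so LutL is inactive.
No activator is available at the *gixQ* promoter, so *gixQ* is not transcribed.
So GixQ is not produced.
Fe²⁺ is absent, so SovK is inactive.
Cu²⁺ is absent, so TorL is active.
Activator TorL is present, so *bexC* is transcribed.
So BexC is produced and active.
No repressor is bound and BexC is active, so *fubV* is transcribed.
So FubV is produced and active.
Diaminopimelate is present, so LomF is inactive.
With no repressor bound, *pexV* is transcribed.
So PexV is produced and active.
Cellobiose is absent, so OxaR is active.
No repressor is bound and PexV and OxaR are active, so *orvN* is transcribed.
So OrvN is produced and active.
No repressor is bound and FubV and OrvN are active, so *kepR* is transcribed.
So KepR is produced and active.
Citrulline is present, so JalD is active.
No repressor is bound and KepR and JalD are active, so *morY* is transcribed.

ON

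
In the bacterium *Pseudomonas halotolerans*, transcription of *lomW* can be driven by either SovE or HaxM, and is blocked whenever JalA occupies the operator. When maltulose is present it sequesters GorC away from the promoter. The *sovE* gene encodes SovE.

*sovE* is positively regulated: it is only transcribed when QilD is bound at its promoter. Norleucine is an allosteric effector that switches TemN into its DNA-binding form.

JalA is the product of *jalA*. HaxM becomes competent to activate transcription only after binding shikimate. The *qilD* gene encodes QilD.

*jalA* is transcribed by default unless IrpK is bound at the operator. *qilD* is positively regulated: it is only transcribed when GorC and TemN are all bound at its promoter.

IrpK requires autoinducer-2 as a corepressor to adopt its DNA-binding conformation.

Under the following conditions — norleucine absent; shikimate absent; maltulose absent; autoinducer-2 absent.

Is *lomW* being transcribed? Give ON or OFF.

OFF

Maltulose is absent, so GorC is active.
Norleucine is absent, so TemN is inactive.
Required activator TemN is absent, so *qilD* is not transcribed.
So QilD is not produced.
Required activator QilD is absent, so *sovE* is not transcribed.
So SovE is not produced.
Shikimate is absent, so HaxM is inactive.
Autoinducer-2 is absent, so IrpK is inactive.
With no repressor bound, *jalA* is transcribed.
So JalA is produced and active.
With repressor JalA bound, *lomW* is not transcribed.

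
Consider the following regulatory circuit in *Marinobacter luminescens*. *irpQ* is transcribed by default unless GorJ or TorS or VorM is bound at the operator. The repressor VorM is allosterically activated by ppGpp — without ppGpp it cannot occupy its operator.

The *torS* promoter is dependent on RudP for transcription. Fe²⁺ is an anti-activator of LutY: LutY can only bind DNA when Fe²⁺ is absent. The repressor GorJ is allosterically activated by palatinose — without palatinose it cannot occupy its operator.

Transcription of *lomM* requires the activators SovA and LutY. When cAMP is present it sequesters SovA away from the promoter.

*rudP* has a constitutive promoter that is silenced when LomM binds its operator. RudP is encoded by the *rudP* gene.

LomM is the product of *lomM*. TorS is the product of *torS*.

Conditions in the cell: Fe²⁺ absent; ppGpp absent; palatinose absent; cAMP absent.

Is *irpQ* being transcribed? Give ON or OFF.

ON

Palatinose is absent, so GorJ is inactive.
cAMP is absent, so SovA is active.
Fe²⁺ is absent, so LutY is active.
No repressor is bound and SovA and LutY are active, so *lomM* is transcribed.
So LomM is produced and active.
With repressor LomM bound, *rudP* is not transcribed.
So RudP is not produced.
Required activator RudP is absent, so *torS* is not transcribed.
So TorS is not produced.
ppGpp is absent, so VorM is inactive.
With no repressor bound, *irpQ* is transcribed.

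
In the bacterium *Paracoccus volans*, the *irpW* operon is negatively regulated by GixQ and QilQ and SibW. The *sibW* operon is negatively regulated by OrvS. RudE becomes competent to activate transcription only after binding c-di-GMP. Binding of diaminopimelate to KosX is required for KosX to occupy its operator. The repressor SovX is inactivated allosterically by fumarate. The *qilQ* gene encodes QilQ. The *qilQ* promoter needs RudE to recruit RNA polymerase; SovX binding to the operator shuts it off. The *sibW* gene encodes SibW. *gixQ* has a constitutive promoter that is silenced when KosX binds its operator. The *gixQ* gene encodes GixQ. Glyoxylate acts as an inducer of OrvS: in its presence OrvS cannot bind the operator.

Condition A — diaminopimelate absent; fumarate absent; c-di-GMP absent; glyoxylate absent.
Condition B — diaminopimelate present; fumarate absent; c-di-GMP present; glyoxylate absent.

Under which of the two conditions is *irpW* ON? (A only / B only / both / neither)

B only

Condition A:
Diaminopimelate is absent, so KosX is inactive.
With no repressor bound, *gixQ* is transcribed.
So GixQ is produced and active.
Fumarate is absent, so SovX is active.
c-di-GMP is absent, so RudE is inactive.
With repressor SovX bound, *qilQ* is not transcribed.
So QilQ is not produced.
Glyoxylate is absent, so OrvS is active.
With repressor OrvS bound, *sibW* is not transcribed.
So SibW is not produced.
With repressor GixQ bound, *irpW* is not transcribed.
→ *irpW* is OFF in A.
Condition B:
Diaminopimelate is present, so KosX is active.
With repressor KosX bound, *gixQ* is not transcribed.
So GixQ is not produced.
Fumarate is absent, so SovX is active.
c-di-GMP is present, so RudE is active.
With repressor SovX bound, *qilQ* is not transcribed.
So QilQ is not produced.
Glyoxylate is absent, so OrvS is active.
With repressor OrvS bound, *sibW* is not transcribed.
So SibW is not produced.
With no repressor bound, *irpW* is transcribed.
→ *irpW* is ON in B.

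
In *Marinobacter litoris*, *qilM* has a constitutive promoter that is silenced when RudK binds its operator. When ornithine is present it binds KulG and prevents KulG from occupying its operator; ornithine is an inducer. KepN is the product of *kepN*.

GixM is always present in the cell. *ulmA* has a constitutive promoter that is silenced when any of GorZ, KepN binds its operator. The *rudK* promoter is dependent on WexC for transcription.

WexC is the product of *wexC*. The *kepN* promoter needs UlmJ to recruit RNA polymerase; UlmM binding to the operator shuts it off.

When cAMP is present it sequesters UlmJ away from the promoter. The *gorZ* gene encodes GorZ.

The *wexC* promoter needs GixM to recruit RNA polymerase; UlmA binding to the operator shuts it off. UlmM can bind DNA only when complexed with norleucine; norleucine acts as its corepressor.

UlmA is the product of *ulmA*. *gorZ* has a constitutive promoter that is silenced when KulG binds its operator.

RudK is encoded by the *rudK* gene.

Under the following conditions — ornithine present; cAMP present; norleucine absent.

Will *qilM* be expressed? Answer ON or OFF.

Ornithine is present, so KulG is inactive.
With no repressor bound, *gorZ* is transcribed.
So GorZ is produced and active.
cAMP is present, so UlmJ is inactive.
Norleucine is absent, so UlmM is inactive.
Required activator UlmJ is absent, so *kepN* is not transcribed.
So KepN is not produced.
With repressor GorZ bound, *ulmA* is not transcribed.
So UlmA is not produced.
GixM is produced constitutively and is active.
No repressor is bound and GixM is active, so *wexC* is transcribed.
So WexC is produced and active.
No repressor is bound and WexC is active, so *rudK* is transcribed.
So RudK is produced and active.
With repressor RudK bound, *qilM* is not transcribed.

OFF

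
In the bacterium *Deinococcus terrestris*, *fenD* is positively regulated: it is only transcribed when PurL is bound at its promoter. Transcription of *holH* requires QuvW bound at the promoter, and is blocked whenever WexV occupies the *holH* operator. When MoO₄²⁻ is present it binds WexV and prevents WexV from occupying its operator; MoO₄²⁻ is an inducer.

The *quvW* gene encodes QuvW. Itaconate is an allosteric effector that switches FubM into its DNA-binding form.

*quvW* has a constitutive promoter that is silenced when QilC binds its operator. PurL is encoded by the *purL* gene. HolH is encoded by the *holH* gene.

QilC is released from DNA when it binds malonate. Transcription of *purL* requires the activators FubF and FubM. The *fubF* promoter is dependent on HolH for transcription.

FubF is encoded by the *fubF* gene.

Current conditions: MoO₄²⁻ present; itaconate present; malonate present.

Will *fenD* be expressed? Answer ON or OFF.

Malonate is present, so QilC is inactive.
With no repressor bound, *quvW* is transcribed.
So QuvW is produced and active.
MoO₄²⁻ is present, so WexV is inactive.
No repressor is bound and QuvW is active, so *holH* is transcribed.
So HolH is produced and active.
No repressor is bound and HolH is active, so *fubF* is transcribed.
So FubF is produced and active.
Itaconate is present, so FubM is active.
No repressor is bound and FubF and FubM are active, so *purL* is transcribed.
So PurL is produced and active.
No repressor is bound and PurL is active, so *fenD* is transcribed.

ON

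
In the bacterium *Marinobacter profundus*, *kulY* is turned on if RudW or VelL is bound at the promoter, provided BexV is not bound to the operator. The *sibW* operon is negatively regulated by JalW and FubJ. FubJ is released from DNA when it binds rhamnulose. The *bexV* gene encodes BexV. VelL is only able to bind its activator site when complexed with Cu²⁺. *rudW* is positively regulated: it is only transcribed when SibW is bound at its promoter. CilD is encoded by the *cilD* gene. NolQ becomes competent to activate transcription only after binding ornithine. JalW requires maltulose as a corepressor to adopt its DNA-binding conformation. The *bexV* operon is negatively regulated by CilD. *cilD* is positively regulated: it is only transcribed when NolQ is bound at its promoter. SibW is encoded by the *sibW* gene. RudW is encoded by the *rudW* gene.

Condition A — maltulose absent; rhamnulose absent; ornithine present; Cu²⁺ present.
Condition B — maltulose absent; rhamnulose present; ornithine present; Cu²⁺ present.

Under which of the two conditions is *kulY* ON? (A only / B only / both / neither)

both

Condition A:
Maltulose is absent, so JalW is inactive.
Rhamnulose is absent, so FubJ is active.
With repressor FubJ bound, *sibW* is not transcribed.
So SibW is not produced.
Required activator SibW is absent, so *rudW* is not transcribed.
So RudW is not produced.
Ornithine is present, so NolQ is active.
No repressor is bound and NolQ is active, so *cilD* is transcribed.
So CilD is produced and active.
With repressor CilD bound, *bexV* is not transcribed.
So BexV is not produced.
Cu²⁺ is present, so VelL is active.
Activator VelL is present, so *kulY* is transcribed.
→ *kulY* is ON in A.
Condition B:
Maltulose is absent, so JalW is inactive.
Rhamnulose is present, so FubJ is inactive.
With no repressor bound, *sibW* is transcribed.
So SibW is produced and active.
No repressor is bound and SibW is active, so *rudW* is transcribed.
So RudW is produced and active.
Ornithine is present, so NolQ is active.
No repressor is bound and NolQ is active, so *cilD* is transcribed.
So CilD is produced and active.
With repressor CilD bound, *bexV* is not transcribed.
So BexV is not produced.
Cu²⁺ is present, so VelL is active.
Activator RudW is present, so *kulY* is transcribed.
→ *kulY* is ON in B.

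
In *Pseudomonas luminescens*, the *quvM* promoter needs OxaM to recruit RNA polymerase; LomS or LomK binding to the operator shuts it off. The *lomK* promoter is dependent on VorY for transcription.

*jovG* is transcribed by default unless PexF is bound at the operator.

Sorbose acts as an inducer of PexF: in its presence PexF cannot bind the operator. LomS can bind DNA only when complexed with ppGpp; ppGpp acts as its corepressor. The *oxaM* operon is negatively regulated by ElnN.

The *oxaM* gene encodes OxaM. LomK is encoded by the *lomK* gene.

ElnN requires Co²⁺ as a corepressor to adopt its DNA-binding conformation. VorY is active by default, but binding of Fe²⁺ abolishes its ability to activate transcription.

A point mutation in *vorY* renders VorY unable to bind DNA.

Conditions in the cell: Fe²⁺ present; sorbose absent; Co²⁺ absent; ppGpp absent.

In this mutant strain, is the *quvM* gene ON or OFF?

ON

ppGpp is absent, so LomS is inactive.
VorY is non-functional in this strain, so it has no effect.
Required activator VorY is absent, so *lomK* is not transcribed.
So LomK is not produced.
Co²⁺ is absent, so ElnN is inactive.
With no repressor bound, *oxaM* is transcribed.
So OxaM is produced and active.
No repressor is bound and OxaM is active, so *quvM* is transcribed.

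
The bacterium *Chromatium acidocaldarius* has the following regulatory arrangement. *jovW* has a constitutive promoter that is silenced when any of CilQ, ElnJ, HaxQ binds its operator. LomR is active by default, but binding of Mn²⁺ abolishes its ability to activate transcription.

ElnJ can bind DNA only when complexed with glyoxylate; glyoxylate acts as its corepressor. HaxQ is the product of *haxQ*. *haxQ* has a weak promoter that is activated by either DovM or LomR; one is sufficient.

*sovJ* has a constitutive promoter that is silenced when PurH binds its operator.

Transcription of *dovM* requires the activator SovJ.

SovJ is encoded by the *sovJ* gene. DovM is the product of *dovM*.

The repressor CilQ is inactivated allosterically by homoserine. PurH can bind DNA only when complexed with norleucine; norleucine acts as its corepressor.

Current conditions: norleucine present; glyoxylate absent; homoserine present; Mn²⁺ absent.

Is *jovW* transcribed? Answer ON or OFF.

OFF

Homoserine is present, so CilQ is inactive.
Glyoxylate is absent, so ElnJ is inactive.
Norleucine is present, so PurH is active.
With repressor PurH bound, *sovJ* is not transcribed.
So SovJ is not produced.
Required activator SovJ is absent, so *dovM* is not transcribed.
So DovM is not produced.
Mn²⁺ is absent, so LomR is active.
Activator LomR is present, so *haxQ* is transcribed.
So HaxQ is produced and active.
With repressor HaxQ bound, *jovW* is not transcribed.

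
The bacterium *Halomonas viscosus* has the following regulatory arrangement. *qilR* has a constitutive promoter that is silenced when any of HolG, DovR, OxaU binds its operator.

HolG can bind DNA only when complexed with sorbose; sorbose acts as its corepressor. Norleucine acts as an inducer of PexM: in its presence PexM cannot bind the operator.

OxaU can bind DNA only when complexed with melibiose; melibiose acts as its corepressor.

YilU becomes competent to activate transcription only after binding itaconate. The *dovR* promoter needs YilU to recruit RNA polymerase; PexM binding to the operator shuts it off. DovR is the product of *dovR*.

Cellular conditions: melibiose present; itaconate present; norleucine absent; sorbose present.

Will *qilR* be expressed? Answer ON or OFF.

Sorbose is present, so HolG is active.
Norleucine is absent, so PexM is active.
Itaconate is present, so YilU is active.
With repressor PexM bound, *dovR* is not transcribed.
So DovR is not produced.
Melibiose is present, so OxaU is active.
With repressor HolG bound, *qilR* is not transcribed.

OFF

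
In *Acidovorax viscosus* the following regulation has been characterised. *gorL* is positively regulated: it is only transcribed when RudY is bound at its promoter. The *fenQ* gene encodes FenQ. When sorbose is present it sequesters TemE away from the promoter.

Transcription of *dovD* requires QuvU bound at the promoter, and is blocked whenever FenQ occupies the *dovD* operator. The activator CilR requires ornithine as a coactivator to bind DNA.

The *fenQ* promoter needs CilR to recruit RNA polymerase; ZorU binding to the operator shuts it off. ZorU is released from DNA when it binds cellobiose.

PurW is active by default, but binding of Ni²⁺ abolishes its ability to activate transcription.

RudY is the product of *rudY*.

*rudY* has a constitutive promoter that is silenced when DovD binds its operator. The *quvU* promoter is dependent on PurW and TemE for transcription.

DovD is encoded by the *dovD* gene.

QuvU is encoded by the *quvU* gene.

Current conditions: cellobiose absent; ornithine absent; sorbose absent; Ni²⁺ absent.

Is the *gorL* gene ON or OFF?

Cellobiose is absent, so ZorU is active.
Ornithine is absent, so CilR is inactive.
With repressor ZorU bound, *fenQ* is not transcribed.
So FenQ is not produced.
Ni²⁺ is absent, so PurW is active.
Sorbose is absent, so TemE is active.
No repressor is bound and PurW and TemE are active, so *quvU* is transcribed.
So QuvU is produced and active.
No repressor is bound and QuvU is active, so *dovD* is transcribed.
So DovD is produced and active.
With repressor DovD bound, *rudY* is not transcribed.
So RudY is not produced.
Required activator RudY is absent, so *gorL* is not transcribed.

OFF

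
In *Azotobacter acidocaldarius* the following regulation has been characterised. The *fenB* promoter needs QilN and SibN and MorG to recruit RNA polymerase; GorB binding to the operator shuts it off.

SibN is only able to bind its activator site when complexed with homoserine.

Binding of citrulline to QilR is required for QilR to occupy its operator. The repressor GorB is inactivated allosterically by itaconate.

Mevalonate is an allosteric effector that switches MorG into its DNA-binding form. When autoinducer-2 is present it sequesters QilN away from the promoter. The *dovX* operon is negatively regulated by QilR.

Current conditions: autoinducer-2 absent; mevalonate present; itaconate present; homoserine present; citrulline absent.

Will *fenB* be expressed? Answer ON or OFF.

Autoinducer-2 is absent, so QilN is active.
Homoserine is present, so SibN is active.
Itaconate is present, so GorB is inactive.
Mevalonate is present, so MorG is active.
No repressor is bound and QilN and SibN and MorG are active, so *fenB* is transcribed.

ON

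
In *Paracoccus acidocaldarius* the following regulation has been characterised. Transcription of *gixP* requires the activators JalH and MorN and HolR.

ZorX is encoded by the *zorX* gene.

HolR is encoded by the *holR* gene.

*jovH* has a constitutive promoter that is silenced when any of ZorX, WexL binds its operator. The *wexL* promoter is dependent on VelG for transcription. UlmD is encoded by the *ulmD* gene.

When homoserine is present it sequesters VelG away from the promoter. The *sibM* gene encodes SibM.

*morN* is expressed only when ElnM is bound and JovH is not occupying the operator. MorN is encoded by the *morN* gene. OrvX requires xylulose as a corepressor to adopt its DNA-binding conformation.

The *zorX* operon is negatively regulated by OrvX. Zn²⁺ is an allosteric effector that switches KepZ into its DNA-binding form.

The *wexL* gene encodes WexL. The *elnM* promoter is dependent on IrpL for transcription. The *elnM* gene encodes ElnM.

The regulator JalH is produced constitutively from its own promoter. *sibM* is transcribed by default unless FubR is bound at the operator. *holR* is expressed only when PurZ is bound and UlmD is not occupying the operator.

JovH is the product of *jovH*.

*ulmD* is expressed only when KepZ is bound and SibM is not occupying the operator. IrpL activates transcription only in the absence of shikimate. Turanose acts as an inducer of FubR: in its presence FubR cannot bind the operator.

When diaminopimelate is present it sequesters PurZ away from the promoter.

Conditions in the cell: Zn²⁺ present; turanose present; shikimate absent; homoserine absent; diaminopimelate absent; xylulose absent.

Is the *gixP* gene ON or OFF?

JalH is produced constitutively and is active.
Shikimate is absent, so IrpL is active.
No repressor is bound and IrpL is active, so *elnM* is transcribed.
So ElnM is produced and active.
Xylulose is absent, so OrvX is inactive.
With no repressor bound, *zorX* is transcribed.
So ZorX is produced and active.
Homoserine is absent, so VelG is active.
No repressor is bound and VelG is active, so *wexL* is transcribed.
So WexL is produced and active.
With repressor ZorX bound, *jovH* is not transcribed.
So JovH is not produced.
No repressor is bound and ElnM is active, so *morN* is transcribed.
So MorN is produced and active.
Zn²⁺ is present, so KepZ is active.
Turanose is present, so FubR is inactive.
With no repressor bound, *sibM* is transcribed.
So SibM is produced and active.
With repressor SibM bound, *ulmD* is not transcribed.
So UlmD is not produced.
Diaminopimelate is absent, so PurZ is active.
No repressor is bound and PurZ is active, so *holR* is transcribed.
So HolR is produced and active.
No repressor is bound and JalH and MorN and HolR are active, so *gixP* is transcribed.

ON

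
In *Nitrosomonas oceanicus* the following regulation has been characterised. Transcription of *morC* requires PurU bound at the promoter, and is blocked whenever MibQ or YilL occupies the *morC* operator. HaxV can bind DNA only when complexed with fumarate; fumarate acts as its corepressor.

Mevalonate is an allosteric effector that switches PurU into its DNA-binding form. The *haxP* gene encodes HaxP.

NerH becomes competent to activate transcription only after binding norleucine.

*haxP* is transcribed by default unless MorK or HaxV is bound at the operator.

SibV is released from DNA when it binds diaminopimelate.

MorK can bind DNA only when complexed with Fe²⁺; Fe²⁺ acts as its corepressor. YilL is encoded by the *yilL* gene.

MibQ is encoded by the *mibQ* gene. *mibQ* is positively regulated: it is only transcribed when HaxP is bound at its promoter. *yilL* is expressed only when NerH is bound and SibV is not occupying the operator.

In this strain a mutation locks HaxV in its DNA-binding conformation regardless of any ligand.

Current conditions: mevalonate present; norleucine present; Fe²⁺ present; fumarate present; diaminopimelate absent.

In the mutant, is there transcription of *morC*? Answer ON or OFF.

ON

Fe²⁺ is present, so MorK is active.
HaxV is constitutively active in this strain.
With repressor MorK bound, *haxP* is not transcribed.
So HaxP is not produced.
Required activator HaxP is absent, so *mibQ* is not transcribed.
So MibQ is not produced.
Mevalonate is present, so PurU is active.
Norleucine is present, so NerH is active.
Diaminopimelate is absent, so SibV is active.
With repressor SibV bound, *yilL* is not transcribed.
So YilL is not produced.
No repressor is bound and PurU is active, so *morC* is transcribed.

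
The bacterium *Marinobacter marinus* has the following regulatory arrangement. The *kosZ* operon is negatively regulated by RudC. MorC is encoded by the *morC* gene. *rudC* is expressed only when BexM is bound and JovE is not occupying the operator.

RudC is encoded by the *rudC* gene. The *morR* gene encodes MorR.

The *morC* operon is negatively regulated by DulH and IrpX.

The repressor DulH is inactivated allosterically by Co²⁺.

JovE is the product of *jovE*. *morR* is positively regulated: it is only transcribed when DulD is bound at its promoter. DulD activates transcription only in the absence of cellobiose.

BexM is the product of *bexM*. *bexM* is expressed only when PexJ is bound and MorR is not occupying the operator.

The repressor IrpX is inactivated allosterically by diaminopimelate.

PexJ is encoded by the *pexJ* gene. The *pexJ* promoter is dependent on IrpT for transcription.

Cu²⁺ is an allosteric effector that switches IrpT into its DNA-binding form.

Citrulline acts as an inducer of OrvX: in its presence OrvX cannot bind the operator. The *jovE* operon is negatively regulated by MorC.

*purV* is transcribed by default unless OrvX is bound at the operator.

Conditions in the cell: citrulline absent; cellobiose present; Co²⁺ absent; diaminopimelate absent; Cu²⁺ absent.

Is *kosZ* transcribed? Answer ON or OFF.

ON

Cellobiose is present, so DulD is inactive.
Required activator DulD is absent, so *morR* is not transcribed.
So MorR is not produced.
Cu²⁺ is absent, so IrpT is inactive.
Required activator IrpT is absent, so *pexJ* is not transcribed.
So PexJ is not produced.
Required activator PexJ is absent, so *bexM* is not transcribed.
So BexM is not produced.
Co²⁺ is absent, so DulH is active.
Diaminopimelate is absent, so IrpX is active.
With repressor DulH bound, *morC* is not transcribed.
So MorC is not produced.
With no repressor bound, *jovE* is transcribed.
So JovE is produced and active.
With repressor JovE bound, *rudC* is not transcribed.
So RudC is not produced.
With no repressor bound, *kosZ* is transcribed.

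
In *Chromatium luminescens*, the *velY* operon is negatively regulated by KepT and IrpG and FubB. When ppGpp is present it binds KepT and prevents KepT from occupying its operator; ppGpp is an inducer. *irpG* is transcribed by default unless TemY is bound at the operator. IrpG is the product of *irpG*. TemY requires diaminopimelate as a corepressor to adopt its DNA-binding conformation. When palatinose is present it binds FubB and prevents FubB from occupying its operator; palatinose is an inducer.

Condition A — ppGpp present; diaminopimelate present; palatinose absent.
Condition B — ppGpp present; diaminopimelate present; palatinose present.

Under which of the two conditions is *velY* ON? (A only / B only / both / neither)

Condition A:
ppGpp is present, so KepT is inactive.
Diaminopimelate is present, so TemY is active.
With repressor TemY bound, *irpG* is not transcribed.
So IrpG is not produced.
Palatinose is absent, so FubB is active.
With repressor FubB bound, *velY* is not transcribed.
→ *velY* is OFF in A.
Condition B:
ppGpp is present, so KepT is inactive.
Diaminopimelate is present, so TemY is active.
With repressor TemY bound, *irpG* is not transcribed.
So IrpG is not produced.
Palatinose is present, so FubB is inactive.
With no repressor bound, *velY* is transcribed.
→ *velY* is ON in B.

B only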